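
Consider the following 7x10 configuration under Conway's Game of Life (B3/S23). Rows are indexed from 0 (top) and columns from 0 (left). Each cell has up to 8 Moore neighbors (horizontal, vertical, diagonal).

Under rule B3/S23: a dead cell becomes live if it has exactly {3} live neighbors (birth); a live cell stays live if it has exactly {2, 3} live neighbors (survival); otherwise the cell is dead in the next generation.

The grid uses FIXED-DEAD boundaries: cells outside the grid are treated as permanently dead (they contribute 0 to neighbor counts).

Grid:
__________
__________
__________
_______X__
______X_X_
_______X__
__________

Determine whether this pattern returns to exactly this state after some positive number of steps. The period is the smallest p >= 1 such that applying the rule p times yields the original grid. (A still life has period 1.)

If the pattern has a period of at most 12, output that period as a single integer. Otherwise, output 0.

Simulating and comparing each generation to the original:
Gen 0 (original, given above): 4 live cells
Gen 1: 4 live cells, MATCHES original -> period = 1

Answer: 1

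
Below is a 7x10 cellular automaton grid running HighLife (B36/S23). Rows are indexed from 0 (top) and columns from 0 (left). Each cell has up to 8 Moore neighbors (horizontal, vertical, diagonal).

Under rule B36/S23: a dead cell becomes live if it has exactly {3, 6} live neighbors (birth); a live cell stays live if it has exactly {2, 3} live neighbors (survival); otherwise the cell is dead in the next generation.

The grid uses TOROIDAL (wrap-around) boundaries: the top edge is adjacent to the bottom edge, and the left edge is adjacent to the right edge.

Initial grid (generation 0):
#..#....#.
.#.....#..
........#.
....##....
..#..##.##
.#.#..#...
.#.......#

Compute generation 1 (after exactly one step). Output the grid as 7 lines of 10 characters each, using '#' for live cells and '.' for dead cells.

Simulating step by step:
Generation 0 (given above): 18 live cells
Generation 1: 26 live cells
(generation 1 grid is the final answer)

Answer: ###.....##
.......###
..........
....######
..##..##..
.#...#####
.#.......#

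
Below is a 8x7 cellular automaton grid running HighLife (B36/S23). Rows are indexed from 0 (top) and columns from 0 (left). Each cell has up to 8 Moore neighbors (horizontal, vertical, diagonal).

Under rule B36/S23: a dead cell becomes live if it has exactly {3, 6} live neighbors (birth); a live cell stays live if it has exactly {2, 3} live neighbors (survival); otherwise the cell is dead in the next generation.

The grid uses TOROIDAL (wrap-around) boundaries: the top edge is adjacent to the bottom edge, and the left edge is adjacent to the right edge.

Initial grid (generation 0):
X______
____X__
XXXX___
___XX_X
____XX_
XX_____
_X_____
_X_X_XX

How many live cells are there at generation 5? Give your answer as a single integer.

Answer: 17

Derivation:
Simulating step by step:
Generation 0 (given above): 18 live cells
Generation 1: 26 live cells
X___XXX
X_XX___
XXX__X_
XX____X
X__XXXX
XX_____
_X____X
_XX___X
Generation 2: 19 live cells
____XX_
_XXX__X
___X___
___X___
__X_XX_
_XX_X__
X_____X
XXX____
Generation 3: 25 live cells
____XXX
__XX_X_
___XX__
__XX___
_XX_XX_
XXX_X_X
_X_X__X
XX___X_
Generation 4: 19 live cells
XXXX___
__X_X_X
_______
_X___X_
___XXXX
____X_X
___XX__
_XX____
Generation 5: 17 live cells
X______
X_X____
_____X_
_____XX
X__X__X
_____XX
__XXXX_
X___X__
Population at generation 5: 17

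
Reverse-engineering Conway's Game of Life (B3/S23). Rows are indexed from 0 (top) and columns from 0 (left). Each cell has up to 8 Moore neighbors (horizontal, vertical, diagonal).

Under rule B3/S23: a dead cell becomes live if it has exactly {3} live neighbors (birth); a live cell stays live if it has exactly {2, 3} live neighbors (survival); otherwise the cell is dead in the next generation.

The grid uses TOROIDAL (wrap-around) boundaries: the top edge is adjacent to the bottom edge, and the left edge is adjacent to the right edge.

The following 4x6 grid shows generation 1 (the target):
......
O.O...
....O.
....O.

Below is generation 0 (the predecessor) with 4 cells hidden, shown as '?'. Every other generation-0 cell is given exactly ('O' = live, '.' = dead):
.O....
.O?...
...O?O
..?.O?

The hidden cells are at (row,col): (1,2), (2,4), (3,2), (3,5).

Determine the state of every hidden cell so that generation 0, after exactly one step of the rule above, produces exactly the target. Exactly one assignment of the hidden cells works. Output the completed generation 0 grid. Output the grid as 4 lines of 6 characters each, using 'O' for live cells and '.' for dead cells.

Hidden generation-0 cells (in order): (1,2), (2,4), (3,2), (3,5).
A hidden cell only influences target cells in its own 3x3 neighborhood. Try each of the 2^4 = 16 assignments, step the completed generation 0 forward once under B3/S23, and compare with the target:
  (1,2)=. (2,4)=. (3,2)=. (3,5)=. -> step reproduces the target at every cell -> ACCEPT
  (1,2)=. (2,4)=. (3,2)=. (3,5)=O -> step gives (0,0)='O' but target has '.' -> reject
  (1,2)=. (2,4)=. (3,2)=O (3,5)=. -> step gives (0,1)='O' but target has '.' -> reject
  (1,2)=. (2,4)=. (3,2)=O (3,5)=O -> step gives (0,0)='O' but target has '.' -> reject
  (1,2)=. (2,4)=O (3,2)=. (3,5)=. -> step gives (1,4)='O' but target has '.' -> reject
  (1,2)=. (2,4)=O (3,2)=. (3,5)=O -> step gives (0,0)='O' but target has '.' -> reject
  (1,2)=. (2,4)=O (3,2)=O (3,5)=. -> step gives (0,1)='O' but target has '.' -> reject
  (1,2)=. (2,4)=O (3,2)=O (3,5)=O -> step gives (0,0)='O' but target has '.' -> reject
  (1,2)=O (2,4)=. (3,2)=. (3,5)=. -> step gives (0,1)='O' but target has '.' -> reject
  (1,2)=O (2,4)=. (3,2)=. (3,5)=O -> step gives (0,0)='O' but target has '.' -> reject
  (1,2)=O (2,4)=. (3,2)=O (3,5)=. -> step gives (0,1)='O' but target has '.' -> reject
  (1,2)=O (2,4)=. (3,2)=O (3,5)=O -> step gives (0,0)='O' but target has '.' -> reject
  (1,2)=O (2,4)=O (3,2)=. (3,5)=. -> step gives (0,1)='O' but target has '.' -> reject
  (1,2)=O (2,4)=O (3,2)=. (3,5)=O -> step gives (0,0)='O' but target has '.' -> reject
  (1,2)=O (2,4)=O (3,2)=O (3,5)=. -> step gives (0,1)='O' but target has '.' -> reject
  (1,2)=O (2,4)=O (3,2)=O (3,5)=O -> step gives (0,0)='O' but target has '.' -> reject
Unique solution: (1,2)=dead, (2,4)=dead, (3,2)=dead, (3,5)=dead.
Check: live-neighbor counts of every cell in the completed generation 0:
212111
313121
212131
212222
Applying B3/S23 to generation 0 with these counts gives:
......
O.O...
....O.
....O.
which matches the target exactly.

Answer: .O....
.O....
...O.O
....O.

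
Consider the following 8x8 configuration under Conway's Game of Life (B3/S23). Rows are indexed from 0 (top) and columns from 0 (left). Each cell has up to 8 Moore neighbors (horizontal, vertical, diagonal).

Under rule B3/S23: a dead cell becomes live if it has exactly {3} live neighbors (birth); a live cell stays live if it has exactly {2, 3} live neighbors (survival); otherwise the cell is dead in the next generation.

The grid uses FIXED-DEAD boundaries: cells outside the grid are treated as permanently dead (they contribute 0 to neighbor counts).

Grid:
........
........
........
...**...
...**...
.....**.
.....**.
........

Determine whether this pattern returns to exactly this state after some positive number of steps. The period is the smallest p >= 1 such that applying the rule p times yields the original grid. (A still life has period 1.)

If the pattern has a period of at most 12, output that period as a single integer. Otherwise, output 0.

Simulating and comparing each generation to the original:
Gen 0 (original, given above): 8 live cells
Gen 1: 6 live cells, differs from original
Gen 2: 8 live cells, MATCHES original -> period = 2

Answer: 2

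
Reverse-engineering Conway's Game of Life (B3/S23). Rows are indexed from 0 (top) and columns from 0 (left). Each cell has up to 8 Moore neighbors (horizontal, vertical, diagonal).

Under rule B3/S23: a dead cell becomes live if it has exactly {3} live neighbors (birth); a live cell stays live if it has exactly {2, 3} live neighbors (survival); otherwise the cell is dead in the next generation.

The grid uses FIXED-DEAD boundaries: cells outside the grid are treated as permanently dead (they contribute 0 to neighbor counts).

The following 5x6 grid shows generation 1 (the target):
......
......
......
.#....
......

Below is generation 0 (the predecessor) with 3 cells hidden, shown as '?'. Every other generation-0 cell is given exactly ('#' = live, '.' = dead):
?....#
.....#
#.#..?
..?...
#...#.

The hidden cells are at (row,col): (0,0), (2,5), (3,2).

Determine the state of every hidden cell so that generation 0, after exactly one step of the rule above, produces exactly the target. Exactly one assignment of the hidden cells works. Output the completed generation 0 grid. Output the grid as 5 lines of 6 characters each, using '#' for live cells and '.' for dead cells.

Answer: .....#
.....#
#.#...
......
#...#.

Derivation:
Hidden generation-0 cells (in order): (0,0), (2,5), (3,2).
A hidden cell only influences target cells in its own 3x3 neighborhood. Try each of the 2^3 = 8 assignments, step the completed generation 0 forward once under B3/S23, and compare with the target:
  (0,0)=. (2,5)=. (3,2)=. -> step reproduces the target at every cell -> ACCEPT
  (0,0)=. (2,5)=. (3,2)=# -> step gives (2,1)='#' but target has '.' -> reject
  (0,0)=. (2,5)=# (3,2)=. -> step gives (1,4)='#' but target has '.' -> reject
  (0,0)=. (2,5)=# (3,2)=# -> step gives (1,4)='#' but target has '.' -> reject
  (0,0)=# (2,5)=. (3,2)=. -> step gives (1,1)='#' but target has '.' -> reject
  (0,0)=# (2,5)=. (3,2)=# -> step gives (1,1)='#' but target has '.' -> reject
  (0,0)=# (2,5)=# (3,2)=. -> step gives (1,1)='#' but target has '.' -> reject
  (0,0)=# (2,5)=# (3,2)=# -> step gives (1,1)='#' but target has '.' -> reject
Unique solution: (0,0)=dead, (2,5)=dead, (3,2)=dead.
Check: live-neighbor counts of every cell in the completed generation 0:
000021
121121
020111
231211
010101
Applying B3/S23 to generation 0 with these counts gives:
......
......
......
.#....
......
which matches the target exactly.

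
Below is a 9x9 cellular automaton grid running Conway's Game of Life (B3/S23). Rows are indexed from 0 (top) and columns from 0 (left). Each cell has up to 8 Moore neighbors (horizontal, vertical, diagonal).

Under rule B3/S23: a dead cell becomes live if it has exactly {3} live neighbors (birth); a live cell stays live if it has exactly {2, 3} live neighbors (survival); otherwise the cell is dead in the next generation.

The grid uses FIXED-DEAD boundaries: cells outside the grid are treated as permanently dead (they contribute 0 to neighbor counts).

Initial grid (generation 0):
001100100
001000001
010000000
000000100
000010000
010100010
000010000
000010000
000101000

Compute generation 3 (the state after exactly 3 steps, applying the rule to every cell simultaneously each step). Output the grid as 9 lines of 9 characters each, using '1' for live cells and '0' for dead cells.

Simulating step by step:
Generation 0 (given above): 15 live cells
Generation 1: 13 live cells
001100000
011100000
000000000
000000000
000000000
000110000
000110000
000111000
000010000
Generation 2: 12 live cells
010100000
010100000
001000000
000000000
000000000
000110000
001000000
000001000
000111000
Generation 3: 10 live cells
(generation 3 grid is the final answer)

Answer: 000000000
010100000
001000000
000000000
000000000
000100000
000110000
000101000
000011000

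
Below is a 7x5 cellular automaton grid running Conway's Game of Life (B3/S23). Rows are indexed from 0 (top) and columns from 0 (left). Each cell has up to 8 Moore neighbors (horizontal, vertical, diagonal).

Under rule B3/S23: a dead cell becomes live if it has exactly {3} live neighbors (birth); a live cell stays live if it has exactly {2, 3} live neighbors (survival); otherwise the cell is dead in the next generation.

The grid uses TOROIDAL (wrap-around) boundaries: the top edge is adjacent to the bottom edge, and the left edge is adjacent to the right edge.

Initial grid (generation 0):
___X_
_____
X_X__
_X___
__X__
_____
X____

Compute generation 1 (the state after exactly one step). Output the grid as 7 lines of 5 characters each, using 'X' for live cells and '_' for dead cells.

Simulating step by step:
Generation 0 (given above): 6 live cells
Generation 1: 3 live cells
(generation 1 grid is the final answer)

Answer: _____
_____
_X___
_XX__
_____
_____
_____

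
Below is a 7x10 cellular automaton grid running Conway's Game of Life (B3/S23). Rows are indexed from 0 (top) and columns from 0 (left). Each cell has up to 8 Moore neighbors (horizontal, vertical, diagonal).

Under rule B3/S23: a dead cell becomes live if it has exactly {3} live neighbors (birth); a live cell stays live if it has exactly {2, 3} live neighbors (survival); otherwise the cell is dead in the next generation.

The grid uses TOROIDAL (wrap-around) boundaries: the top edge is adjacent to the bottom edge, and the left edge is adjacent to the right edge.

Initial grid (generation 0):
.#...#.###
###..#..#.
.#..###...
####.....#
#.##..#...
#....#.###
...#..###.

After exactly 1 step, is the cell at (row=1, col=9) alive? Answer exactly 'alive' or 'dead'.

Answer: dead

Derivation:
Simulating step by step:
Generation 0 (given above): 32 live cells
Generation 1: 22 live cells
.#..##....
..#.....#.
....###...
......#..#
...##.##..
######....
....##....

Cell (1,9) at generation 1: 0 -> dead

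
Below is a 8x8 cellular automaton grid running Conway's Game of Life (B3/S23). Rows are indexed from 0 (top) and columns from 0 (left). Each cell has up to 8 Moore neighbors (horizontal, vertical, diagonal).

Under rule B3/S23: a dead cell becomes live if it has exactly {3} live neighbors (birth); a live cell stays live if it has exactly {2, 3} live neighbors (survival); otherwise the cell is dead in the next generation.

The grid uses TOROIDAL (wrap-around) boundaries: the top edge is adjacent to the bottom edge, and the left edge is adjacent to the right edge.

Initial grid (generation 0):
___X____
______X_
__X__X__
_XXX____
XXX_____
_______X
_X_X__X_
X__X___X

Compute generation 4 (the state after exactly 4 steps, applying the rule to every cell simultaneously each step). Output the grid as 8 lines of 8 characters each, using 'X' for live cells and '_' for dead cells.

Answer: X_______
X_XX___X
_X__X__X
_X_XX__X
X_____X_
X_____X_
_____XX_
_X___XX_

Derivation:
Simulating step by step:
Generation 0 (given above): 17 live cells
Generation 1: 15 live cells
_______X
________
_XXX____
X__X____
X__X____
_______X
__X___X_
X__XX__X
Generation 2: 19 live cells
X______X
__X_____
_XXX____
X__XX___
X______X
_______X
X__X__X_
X__X__XX
Generation 3: 19 live cells
XX____X_
X_XX____
_X__X___
X__XX__X
X______X
______X_
X_____X_
_X____X_
Generation 4: 21 live cells
(generation 4 grid is the final answer)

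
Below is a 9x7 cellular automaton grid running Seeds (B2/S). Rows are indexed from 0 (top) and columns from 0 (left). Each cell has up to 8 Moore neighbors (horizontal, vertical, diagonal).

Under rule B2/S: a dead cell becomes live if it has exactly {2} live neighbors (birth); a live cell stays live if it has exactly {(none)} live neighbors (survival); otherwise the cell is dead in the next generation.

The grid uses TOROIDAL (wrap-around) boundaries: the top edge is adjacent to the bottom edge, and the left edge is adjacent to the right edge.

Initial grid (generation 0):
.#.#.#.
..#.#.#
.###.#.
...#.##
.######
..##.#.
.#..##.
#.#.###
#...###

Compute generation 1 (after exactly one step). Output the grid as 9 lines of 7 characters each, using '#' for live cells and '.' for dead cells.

Answer: .......
.......
.......
.......
.......
.......
.......
.......
.......

Derivation:
Simulating step by step:
Generation 0 (given above): 34 live cells
Generation 1: 0 live cells
(generation 1 grid is the final answer)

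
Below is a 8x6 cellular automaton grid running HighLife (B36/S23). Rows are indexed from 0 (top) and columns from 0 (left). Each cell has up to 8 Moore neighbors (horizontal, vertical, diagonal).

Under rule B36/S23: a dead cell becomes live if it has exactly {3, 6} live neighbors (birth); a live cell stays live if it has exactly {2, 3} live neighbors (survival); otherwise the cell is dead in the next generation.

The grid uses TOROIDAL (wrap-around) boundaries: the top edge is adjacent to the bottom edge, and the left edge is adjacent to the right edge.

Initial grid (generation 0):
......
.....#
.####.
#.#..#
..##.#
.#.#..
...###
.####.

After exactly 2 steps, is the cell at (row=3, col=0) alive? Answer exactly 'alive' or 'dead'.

Answer: alive

Derivation:
Simulating step by step:
Generation 0 (given above): 20 live cells
Generation 1: 24 live cells
..###.
..###.
.####.
#..#.#
...#.#
#...##
###..#
..#..#
Generation 2: 16 live cells
.#...#
.....#
##....
##..##
...##.
..##..
..##..
.....#

Cell (3,0) at generation 2: 1 -> alive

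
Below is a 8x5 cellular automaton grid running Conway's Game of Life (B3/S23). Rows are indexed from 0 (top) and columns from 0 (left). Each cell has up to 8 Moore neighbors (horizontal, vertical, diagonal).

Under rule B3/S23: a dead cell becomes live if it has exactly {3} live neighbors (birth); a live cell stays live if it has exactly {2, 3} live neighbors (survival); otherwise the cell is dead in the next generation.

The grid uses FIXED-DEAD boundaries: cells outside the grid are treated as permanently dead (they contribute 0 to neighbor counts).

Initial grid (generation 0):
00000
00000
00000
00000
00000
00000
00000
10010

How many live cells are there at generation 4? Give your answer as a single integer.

Answer: 0

Derivation:
Simulating step by step:
Generation 0 (given above): 2 live cells
Generation 1: 0 live cells
00000
00000
00000
00000
00000
00000
00000
00000
Generation 2: 0 live cells
00000
00000
00000
00000
00000
00000
00000
00000
Generation 3: 0 live cells
00000
00000
00000
00000
00000
00000
00000
00000
Generation 4: 0 live cells
00000
00000
00000
00000
00000
00000
00000
00000
Population at generation 4: 0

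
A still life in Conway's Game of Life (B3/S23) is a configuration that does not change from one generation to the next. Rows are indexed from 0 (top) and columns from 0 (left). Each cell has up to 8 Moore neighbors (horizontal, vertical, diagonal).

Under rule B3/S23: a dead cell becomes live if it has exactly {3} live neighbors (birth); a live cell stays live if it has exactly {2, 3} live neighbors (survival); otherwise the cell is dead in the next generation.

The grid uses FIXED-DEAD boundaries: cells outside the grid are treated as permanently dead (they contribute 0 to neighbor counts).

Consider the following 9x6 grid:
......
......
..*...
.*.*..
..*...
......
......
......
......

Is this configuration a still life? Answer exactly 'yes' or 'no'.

Answer: yes

Derivation:
Compute generation 1 and compare to generation 0 (given above):
Generation 1:
......
......
..*...
.*.*..
..*...
......
......
......
......
The grids are IDENTICAL -> still life.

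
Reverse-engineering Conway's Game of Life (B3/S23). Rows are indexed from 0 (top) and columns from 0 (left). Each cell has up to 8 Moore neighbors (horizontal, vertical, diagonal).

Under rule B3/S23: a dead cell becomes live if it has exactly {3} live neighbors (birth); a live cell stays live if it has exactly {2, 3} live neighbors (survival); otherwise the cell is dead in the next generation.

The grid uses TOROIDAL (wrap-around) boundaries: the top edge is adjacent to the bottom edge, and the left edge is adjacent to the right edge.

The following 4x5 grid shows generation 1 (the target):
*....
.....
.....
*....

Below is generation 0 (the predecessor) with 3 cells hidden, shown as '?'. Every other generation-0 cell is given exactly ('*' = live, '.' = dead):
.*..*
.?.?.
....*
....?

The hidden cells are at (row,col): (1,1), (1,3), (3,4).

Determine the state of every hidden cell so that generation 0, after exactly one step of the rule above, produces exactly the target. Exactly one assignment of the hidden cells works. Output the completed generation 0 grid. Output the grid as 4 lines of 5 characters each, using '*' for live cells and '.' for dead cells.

Hidden generation-0 cells (in order): (1,1), (1,3), (3,4).
A hidden cell only influences target cells in its own 3x3 neighborhood. Try each of the 2^3 = 8 assignments, step the completed generation 0 forward once under B3/S23, and compare with the target:
  (1,1)=. (1,3)=. (3,4)=. -> step gives (0,0)='.' but target has '*' -> reject
  (1,1)=. (1,3)=. (3,4)=* -> step gives (1,0)='*' but target has '.' -> reject
  (1,1)=. (1,3)=* (3,4)=. -> step gives (0,0)='.' but target has '*' -> reject
  (1,1)=. (1,3)=* (3,4)=* -> step gives (0,3)='*' but target has '.' -> reject
  (1,1)=* (1,3)=. (3,4)=. -> step reproduces the target at every cell -> ACCEPT
  (1,1)=* (1,3)=. (3,4)=* -> step gives (0,0)='.' but target has '*' -> reject
  (1,1)=* (1,3)=* (3,4)=. -> step gives (0,2)='*' but target has '.' -> reject
  (1,1)=* (1,3)=* (3,4)=* -> step gives (0,0)='.' but target has '*' -> reject
Unique solution: (1,1)=live, (1,3)=dead, (3,4)=dead.
Check: live-neighbor counts of every cell in the completed generation 0:
31210
41222
21110
31122
Applying B3/S23 to generation 0 with these counts gives:
*....
.....
.....
*....
which matches the target exactly.

Answer: .*..*
.*...
....*
.....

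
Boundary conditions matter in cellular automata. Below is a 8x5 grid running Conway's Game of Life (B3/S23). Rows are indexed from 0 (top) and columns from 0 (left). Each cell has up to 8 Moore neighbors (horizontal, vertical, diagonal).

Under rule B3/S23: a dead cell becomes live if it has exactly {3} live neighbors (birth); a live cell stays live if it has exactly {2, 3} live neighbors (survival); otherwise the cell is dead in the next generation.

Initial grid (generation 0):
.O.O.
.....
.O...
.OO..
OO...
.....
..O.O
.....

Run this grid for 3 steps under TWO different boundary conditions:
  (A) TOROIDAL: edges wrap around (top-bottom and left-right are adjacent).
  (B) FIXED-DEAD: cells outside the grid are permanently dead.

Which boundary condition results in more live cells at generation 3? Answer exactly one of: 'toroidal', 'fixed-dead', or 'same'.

Under TOROIDAL boundary, generation 3:
.OOO.
.....
O..OO
O..O.
O.OO.
O.OO.
.OO..
.O.O.
Population = 18

Under FIXED-DEAD boundary, generation 3:
.....
.O.O.
O..O.
O..O.
O.OO.
O.O..
.O...
.....
Population = 12

Comparison: toroidal=18, fixed-dead=12 -> toroidal

Answer: toroidal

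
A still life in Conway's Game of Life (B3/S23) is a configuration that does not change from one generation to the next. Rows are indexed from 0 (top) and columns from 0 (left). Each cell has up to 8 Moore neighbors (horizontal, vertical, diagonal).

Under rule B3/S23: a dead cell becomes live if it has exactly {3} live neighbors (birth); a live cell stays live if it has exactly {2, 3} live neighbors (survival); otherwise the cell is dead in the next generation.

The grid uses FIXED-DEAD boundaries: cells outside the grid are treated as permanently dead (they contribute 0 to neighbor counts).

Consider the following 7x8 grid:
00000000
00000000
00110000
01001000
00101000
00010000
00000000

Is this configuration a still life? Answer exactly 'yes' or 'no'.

Answer: yes

Derivation:
Compute generation 1 and compare to generation 0 (given above):
Generation 1:
00000000
00000000
00110000
01001000
00101000
00010000
00000000
The grids are IDENTICAL -> still life.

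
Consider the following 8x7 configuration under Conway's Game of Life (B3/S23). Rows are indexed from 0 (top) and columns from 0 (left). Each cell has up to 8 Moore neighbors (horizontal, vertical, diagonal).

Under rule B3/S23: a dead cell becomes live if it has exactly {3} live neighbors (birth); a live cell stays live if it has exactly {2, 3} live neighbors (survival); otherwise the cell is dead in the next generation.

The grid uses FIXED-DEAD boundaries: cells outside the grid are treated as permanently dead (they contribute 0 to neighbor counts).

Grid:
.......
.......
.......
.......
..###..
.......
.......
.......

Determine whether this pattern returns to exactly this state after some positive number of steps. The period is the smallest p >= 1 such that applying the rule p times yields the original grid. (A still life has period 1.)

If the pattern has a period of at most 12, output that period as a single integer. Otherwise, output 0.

Answer: 2

Derivation:
Simulating and comparing each generation to the original:
Gen 0 (original, given above): 3 live cells
Gen 1: 3 live cells, differs from original
Gen 2: 3 live cells, MATCHES original -> period = 2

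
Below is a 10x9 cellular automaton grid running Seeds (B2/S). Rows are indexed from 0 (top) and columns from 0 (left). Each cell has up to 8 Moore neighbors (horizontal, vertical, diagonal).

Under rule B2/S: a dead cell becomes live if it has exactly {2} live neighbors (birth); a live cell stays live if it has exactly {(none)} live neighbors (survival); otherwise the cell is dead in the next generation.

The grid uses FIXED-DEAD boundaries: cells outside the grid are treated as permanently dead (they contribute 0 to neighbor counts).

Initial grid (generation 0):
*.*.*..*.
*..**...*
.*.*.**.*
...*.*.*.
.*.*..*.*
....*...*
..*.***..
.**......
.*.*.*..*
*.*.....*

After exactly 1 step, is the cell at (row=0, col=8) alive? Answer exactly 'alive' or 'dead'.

Answer: alive

Derivation:
Simulating step by step:
Generation 0 (given above): 35 live cells
Generation 1: 14 live cells
.....*..*
.........
*........
**.......
.........
.*.......
.......*.
*......*.
....*..*.
...**..*.

Cell (0,8) at generation 1: 1 -> alive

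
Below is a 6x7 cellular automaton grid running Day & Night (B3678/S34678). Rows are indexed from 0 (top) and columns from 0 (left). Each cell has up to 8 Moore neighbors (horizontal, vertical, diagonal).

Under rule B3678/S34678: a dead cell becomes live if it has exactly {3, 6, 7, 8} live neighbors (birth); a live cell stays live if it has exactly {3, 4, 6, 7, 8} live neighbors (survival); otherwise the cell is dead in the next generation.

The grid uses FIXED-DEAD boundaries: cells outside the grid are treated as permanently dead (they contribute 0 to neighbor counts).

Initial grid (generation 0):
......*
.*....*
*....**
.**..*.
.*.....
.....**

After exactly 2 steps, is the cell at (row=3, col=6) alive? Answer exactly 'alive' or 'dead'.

Simulating step by step:
Generation 0 (given above): 12 live cells
Generation 1: 10 live cells
.......
......*
..*..**
**....*
..*..**
.......
Generation 2: 8 live cells
.......
.....*.
.*...**
.**...*
.*.....
.......

Cell (3,6) at generation 2: 1 -> alive

Answer: alive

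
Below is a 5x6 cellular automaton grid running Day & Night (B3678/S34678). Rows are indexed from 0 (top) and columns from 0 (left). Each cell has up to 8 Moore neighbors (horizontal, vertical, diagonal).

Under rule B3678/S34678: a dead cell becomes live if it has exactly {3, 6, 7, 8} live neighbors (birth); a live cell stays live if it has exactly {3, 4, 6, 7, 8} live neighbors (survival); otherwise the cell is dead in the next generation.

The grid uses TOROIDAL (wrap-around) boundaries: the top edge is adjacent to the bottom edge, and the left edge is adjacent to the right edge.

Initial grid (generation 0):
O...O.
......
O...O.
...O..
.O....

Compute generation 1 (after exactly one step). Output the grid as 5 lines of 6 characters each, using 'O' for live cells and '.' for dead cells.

Answer: ......
......
......
......
......

Derivation:
Simulating step by step:
Generation 0 (given above): 6 live cells
Generation 1: 0 live cells
(generation 1 grid is the final answer)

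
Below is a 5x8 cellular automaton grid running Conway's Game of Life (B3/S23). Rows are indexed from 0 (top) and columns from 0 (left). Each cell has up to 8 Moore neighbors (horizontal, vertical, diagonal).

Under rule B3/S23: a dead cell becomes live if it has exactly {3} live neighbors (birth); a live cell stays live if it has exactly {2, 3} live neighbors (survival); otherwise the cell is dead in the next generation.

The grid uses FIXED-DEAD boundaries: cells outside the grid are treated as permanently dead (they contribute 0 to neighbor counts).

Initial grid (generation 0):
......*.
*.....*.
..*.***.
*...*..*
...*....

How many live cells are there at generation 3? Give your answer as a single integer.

Simulating step by step:
Generation 0 (given above): 11 live cells
Generation 1: 9 live cells
........
......**
.*.**.**
....*.*.
........
Generation 2: 9 live cells
........
.....***
...**...
...**.**
........
Generation 3: 8 live cells
......*.
....***.
...*....
...***..
........
Population at generation 3: 8

Answer: 8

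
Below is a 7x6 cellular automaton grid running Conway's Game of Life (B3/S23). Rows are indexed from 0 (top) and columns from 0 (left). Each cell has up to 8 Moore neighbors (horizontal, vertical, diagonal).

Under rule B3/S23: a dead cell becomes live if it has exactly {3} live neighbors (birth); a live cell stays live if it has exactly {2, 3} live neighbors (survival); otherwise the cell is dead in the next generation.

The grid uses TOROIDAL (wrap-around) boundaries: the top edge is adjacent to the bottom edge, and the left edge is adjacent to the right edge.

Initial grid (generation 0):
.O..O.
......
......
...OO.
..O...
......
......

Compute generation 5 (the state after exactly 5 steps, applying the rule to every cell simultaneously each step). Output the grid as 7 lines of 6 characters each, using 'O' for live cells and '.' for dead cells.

Answer: ......
......
......
......
......
......
......

Derivation:
Simulating step by step:
Generation 0 (given above): 5 live cells
Generation 1: 2 live cells
......
......
......
...O..
...O..
......
......
Generation 2: 0 live cells
......
......
......
......
......
......
......
Generation 3: 0 live cells
......
......
......
......
......
......
......
Generation 4: 0 live cells
......
......
......
......
......
......
......
Generation 5: 0 live cells
(generation 5 grid is the final answer)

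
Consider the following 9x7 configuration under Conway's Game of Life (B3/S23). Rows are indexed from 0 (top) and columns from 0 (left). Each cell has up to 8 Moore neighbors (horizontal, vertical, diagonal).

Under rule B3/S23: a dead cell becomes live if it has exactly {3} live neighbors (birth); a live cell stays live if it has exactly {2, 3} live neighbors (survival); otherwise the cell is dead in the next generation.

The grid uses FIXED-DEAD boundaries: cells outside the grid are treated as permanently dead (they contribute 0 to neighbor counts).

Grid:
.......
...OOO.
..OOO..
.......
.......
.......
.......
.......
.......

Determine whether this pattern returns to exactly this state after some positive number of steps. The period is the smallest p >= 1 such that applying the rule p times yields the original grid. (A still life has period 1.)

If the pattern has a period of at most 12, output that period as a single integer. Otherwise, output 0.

Simulating and comparing each generation to the original:
Gen 0 (original, given above): 6 live cells
Gen 1: 6 live cells, differs from original
Gen 2: 6 live cells, MATCHES original -> period = 2

Answer: 2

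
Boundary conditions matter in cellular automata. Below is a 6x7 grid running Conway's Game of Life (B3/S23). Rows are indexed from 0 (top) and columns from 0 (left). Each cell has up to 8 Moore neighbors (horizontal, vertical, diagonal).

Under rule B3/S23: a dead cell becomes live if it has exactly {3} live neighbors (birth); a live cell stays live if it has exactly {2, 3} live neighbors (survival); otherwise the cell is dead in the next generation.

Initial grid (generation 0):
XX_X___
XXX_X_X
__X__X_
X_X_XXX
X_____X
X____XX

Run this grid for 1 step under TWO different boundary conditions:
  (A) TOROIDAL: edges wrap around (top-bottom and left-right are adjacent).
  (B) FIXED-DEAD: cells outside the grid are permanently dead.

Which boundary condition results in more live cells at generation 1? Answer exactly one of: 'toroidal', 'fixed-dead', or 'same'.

Under TOROIDAL boundary, generation 1:
___XX__
____XXX
__X____
X__XX__
____X__
_____X_
Population = 11

Under FIXED-DEAD boundary, generation 1:
X__X___
X___XX_
X_X____
___XX_X
X___X__
_____XX
Population = 14

Comparison: toroidal=11, fixed-dead=14 -> fixed-dead

Answer: fixed-dead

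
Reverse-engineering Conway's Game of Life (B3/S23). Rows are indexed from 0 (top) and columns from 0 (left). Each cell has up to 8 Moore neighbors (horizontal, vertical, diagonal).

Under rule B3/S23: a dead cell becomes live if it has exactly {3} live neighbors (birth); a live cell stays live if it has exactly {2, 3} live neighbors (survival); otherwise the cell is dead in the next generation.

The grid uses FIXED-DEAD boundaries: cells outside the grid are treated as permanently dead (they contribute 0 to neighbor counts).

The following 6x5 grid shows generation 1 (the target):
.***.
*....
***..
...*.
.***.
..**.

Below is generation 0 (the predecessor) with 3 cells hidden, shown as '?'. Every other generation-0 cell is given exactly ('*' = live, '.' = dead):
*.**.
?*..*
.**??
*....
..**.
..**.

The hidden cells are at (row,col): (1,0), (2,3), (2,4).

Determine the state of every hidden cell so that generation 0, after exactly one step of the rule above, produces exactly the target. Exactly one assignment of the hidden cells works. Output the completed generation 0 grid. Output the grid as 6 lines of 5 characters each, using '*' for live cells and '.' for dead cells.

Answer: *.**.
.*..*
.**..
*....
..**.
..**.

Derivation:
Hidden generation-0 cells (in order): (1,0), (2,3), (2,4).
A hidden cell only influences target cells in its own 3x3 neighborhood. Try each of the 2^3 = 8 assignments, step the completed generation 0 forward once under B3/S23, and compare with the target:
  (1,0)=. (2,3)=. (2,4)=. -> step reproduces the target at every cell -> ACCEPT
  (1,0)=. (2,3)=. (2,4)=* -> step gives (1,4)='*' but target has '.' -> reject
  (1,0)=. (2,3)=* (2,4)=. -> step gives (1,4)='*' but target has '.' -> reject
  (1,0)=. (2,3)=* (2,4)=* -> step gives (1,4)='*' but target has '.' -> reject
  (1,0)=* (2,3)=. (2,4)=. -> step gives (0,0)='*' but target has '.' -> reject
  (1,0)=* (2,3)=. (2,4)=* -> step gives (0,0)='*' but target has '.' -> reject
  (1,0)=* (2,3)=* (2,4)=. -> step gives (0,0)='*' but target has '.' -> reject
  (1,0)=* (2,3)=* (2,4)=* -> step gives (0,0)='*' but target has '.' -> reject
Unique solution: (1,0)=dead, (2,3)=dead, (2,4)=dead.
Check: live-neighbor counts of every cell in the completed generation 0:
13222
34541
33221
14431
13332
02332
Applying B3/S23 to generation 0 with these counts gives:
.***.
*....
***..
...*.
.***.
..**.
which matches the target exactly.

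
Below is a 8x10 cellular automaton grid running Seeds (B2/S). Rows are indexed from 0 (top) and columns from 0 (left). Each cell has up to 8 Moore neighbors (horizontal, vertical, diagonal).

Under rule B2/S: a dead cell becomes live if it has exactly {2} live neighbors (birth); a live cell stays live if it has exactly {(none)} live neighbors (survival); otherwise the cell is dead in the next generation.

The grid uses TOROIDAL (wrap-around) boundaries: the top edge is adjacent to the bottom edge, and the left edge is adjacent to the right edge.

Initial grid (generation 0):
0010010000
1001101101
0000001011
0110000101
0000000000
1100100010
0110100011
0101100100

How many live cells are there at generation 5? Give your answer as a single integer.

Answer: 26

Derivation:
Simulating step by step:
Generation 0 (given above): 28 live cells
Generation 1: 11 live cells
0000000001
0110000000
0000100000
0000001000
0001000100
0000010100
0000000000
0000001001
Generation 2: 23 live cells
0110000010
1001000000
0111010000
0001110100
0000110010
0000100010
0000010110
1000000010
Generation 3: 12 live cells
0001000100
0000000001
1000000000
0100000010
0000000001
0001000000
0000101000
0010001000
Generation 4: 15 live cells
0010001010
1000000010
0100000010
0000000000
1010000010
0000110000
0010000100
0000100000
Generation 5: 26 live cells
0101010000
0010000000
1000000100
1010000110
0101110001
0010001111
0000001000
0110011010
Population at generation 5: 26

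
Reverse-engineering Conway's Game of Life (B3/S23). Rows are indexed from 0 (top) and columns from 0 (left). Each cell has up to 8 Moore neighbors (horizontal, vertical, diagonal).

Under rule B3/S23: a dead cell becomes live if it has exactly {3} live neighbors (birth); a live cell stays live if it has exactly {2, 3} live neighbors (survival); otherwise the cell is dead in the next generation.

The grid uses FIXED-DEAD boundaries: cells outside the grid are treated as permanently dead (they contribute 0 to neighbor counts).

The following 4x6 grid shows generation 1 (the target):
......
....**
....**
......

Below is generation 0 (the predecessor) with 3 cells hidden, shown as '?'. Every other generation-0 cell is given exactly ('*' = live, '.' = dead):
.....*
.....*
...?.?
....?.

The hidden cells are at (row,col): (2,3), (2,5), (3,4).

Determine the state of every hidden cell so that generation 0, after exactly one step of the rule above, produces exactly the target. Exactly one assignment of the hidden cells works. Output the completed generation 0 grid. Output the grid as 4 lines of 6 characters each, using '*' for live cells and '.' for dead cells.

Hidden generation-0 cells (in order): (2,3), (2,5), (3,4).
A hidden cell only influences target cells in its own 3x3 neighborhood. Try each of the 2^3 = 8 assignments, step the completed generation 0 forward once under B3/S23, and compare with the target:
  (2,3)=. (2,5)=. (3,4)=. -> step gives (1,4)='.' but target has '*' -> reject
  (2,3)=. (2,5)=. (3,4)=* -> step gives (1,4)='.' but target has '*' -> reject
  (2,3)=. (2,5)=* (3,4)=. -> step gives (2,4)='.' but target has '*' -> reject
  (2,3)=. (2,5)=* (3,4)=* -> step reproduces the target at every cell -> ACCEPT
  (2,3)=* (2,5)=. (3,4)=. -> step gives (1,5)='.' but target has '*' -> reject
  (2,3)=* (2,5)=. (3,4)=* -> step gives (1,5)='.' but target has '*' -> reject
  (2,3)=* (2,5)=* (3,4)=. -> step gives (1,4)='.' but target has '*' -> reject
  (2,3)=* (2,5)=* (3,4)=* -> step gives (1,4)='.' but target has '*' -> reject
Unique solution: (2,3)=dead, (2,5)=live, (3,4)=live.
Check: live-neighbor counts of every cell in the completed generation 0:
000021
000032
000132
000112
Applying B3/S23 to generation 0 with these counts gives:
......
....**
....**
......
which matches the target exactly.

Answer: .....*
.....*
.....*
....*.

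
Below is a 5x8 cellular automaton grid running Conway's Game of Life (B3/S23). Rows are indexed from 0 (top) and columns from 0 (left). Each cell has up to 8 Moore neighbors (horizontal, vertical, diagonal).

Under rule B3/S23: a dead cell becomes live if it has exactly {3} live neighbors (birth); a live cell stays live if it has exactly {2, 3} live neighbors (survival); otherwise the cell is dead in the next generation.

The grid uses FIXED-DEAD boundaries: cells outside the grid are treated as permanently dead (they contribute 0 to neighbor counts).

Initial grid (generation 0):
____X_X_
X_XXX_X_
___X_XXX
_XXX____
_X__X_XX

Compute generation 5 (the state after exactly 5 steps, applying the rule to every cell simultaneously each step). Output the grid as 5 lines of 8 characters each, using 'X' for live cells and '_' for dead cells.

Answer: ______X_
______XX
_____X_X
________
________

Derivation:
Simulating step by step:
Generation 0 (given above): 18 live cells
Generation 1: 9 live cells
____X___
__X_____
_____XXX
_X_X____
_X_X____
Generation 2: 6 live cells
________
_____XX_
__X___X_
____X_X_
________
Generation 3: 5 live cells
________
_____XX_
______XX
_____X__
________
Generation 4: 5 live cells
________
_____XXX
_______X
______X_
________
Generation 5: 5 live cells
(generation 5 grid is the final answer)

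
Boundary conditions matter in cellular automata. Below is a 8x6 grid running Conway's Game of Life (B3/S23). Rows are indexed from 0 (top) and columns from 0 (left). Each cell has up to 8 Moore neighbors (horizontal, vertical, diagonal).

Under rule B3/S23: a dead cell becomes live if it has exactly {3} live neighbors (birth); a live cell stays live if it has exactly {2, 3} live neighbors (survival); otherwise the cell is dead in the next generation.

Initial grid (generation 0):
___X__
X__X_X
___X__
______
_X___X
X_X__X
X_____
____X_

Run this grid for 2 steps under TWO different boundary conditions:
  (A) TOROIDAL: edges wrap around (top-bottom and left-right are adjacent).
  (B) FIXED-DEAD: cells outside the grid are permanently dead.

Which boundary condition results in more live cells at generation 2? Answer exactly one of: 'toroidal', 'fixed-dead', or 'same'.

Under TOROIDAL boundary, generation 2:
__XXX_
__XX__
___X__
______
X_____
_X___X
X_____
X_____
Population = 11

Under FIXED-DEAD boundary, generation 2:
___X__
___XX_
___X__
______
______
XX____
______
______
Population = 6

Comparison: toroidal=11, fixed-dead=6 -> toroidal

Answer: toroidal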